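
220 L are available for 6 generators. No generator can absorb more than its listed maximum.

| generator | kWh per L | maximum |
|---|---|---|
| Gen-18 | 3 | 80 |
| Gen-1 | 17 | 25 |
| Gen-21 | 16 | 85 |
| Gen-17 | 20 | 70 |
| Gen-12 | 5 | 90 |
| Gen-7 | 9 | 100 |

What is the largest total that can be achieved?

Highest kWh per L first: Gen-17 20 > Gen-1 17 > Gen-21 16 > Gen-7 9 > Gen-12 5 > Gen-18 3.
Give Gen-17 70 to hit its cap of 70 ; 150 left.
Give Gen-1 25 to hit its cap of 25 ; 125 left.
Give Gen-21 85 to hit its cap of 85 ; 40 left.
Gen-7 has room for 100 but only 40 remain, so it gets 40.
Total = 17×25 + 16×85 + 20×70 + 9×40 = 3545.

3545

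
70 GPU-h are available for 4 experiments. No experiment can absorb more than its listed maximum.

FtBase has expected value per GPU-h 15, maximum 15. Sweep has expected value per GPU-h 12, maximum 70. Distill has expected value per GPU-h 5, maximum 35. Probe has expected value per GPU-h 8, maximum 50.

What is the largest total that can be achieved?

Rank by expected value per GPU-h: FtBase 15 > Sweep 12 > Probe 8 > Distill 5.
Give FtBase 15 to hit its cap of 15 ; 55 left.
Sweep has room for 70 but only 55 remain, so it gets 55.
Total = 15×15 + 12×55 = 885.

885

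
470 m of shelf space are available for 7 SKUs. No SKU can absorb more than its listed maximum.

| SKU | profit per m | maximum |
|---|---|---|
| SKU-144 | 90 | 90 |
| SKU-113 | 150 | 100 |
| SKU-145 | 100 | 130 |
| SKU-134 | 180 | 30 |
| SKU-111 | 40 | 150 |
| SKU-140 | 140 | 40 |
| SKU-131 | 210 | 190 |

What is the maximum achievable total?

Order the SKUs by profit per m: SKU-131 210 > SKU-134 180 > SKU-113 150 > SKU-140 140 > SKU-145 100 > SKU-144 90 > SKU-111 40.
SKU-131: +190 to 190 (cap) — 280 left.
Give SKU-134 30 to hit its cap of 30 — 250 left.
SKU-113 takes 100 to reach its cap of 100 — 150 left.
SKU-140: +40 to 40 (cap) — 110 left.
SKU-145 has room for 130 but only 110 remain, so it gets 110.
Total = 150×100 + 100×110 + 180×30 + 140×40 + 210×190 = 76900.

76900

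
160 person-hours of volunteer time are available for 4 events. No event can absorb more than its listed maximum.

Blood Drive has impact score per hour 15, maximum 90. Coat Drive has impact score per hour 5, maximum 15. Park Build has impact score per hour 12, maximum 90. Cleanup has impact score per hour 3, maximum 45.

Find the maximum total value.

2190

Order the events by impact score per hour: Blood Drive 15 > Park Build 12 > Coat Drive 5 > Cleanup 3.
Give Blood Drive 90 to hit its cap of 90 — 70 left.
Park Build has room for 90 but only 70 remain, so it gets 70.
Total = 15×90 + 12×70 = 2190.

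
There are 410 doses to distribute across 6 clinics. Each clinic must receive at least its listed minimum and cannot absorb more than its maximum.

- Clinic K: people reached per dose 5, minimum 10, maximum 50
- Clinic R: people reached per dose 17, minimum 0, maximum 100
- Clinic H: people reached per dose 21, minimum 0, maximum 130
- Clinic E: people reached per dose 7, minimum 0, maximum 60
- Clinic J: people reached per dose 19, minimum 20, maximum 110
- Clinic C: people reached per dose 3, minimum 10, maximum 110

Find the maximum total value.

Meeting every minimum uses 10+0+0+0+20+10 = 40 doses, leaving 370.
Rank by people reached per dose: Clinic H 21 > Clinic J 19 > Clinic R 17 > Clinic E 7 > Clinic K 5 > Clinic C 3.
Clinic H: +130 to 130 (cap) — 240 left.
Clinic J: +90 to 110 (cap) — 150 left.
Clinic R: +100 to 100 (cap) — 50 left.
Clinic E: +50 (room for 60) → 50. Pool exhausted.
Total = 5×10 + 17×100 + 21×130 + 7×50 + 19×110 + 3×10 = 6950.

6950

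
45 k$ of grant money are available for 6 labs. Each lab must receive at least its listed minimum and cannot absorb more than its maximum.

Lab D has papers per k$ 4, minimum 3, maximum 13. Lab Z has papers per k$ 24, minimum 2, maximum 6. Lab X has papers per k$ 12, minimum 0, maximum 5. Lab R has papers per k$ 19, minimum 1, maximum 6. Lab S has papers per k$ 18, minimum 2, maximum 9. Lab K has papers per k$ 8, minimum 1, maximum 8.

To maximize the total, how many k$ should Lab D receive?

Meeting every minimum uses 3+2+0+1+2+1 = 9 k$, leaving 36.
Order the labs by papers per k$: Lab Z 24 > Lab R 19 > Lab S 18 > Lab X 12 > Lab K 8 > Lab D 4.
Give Lab Z 4 more to hit its cap of 6 ; 32 left.
Give Lab R 5 more to hit its cap of 6 ; 27 left.
Lab S: +7 to 9 (cap) ; 20 left.
Lab X: +5 to 5 (cap) ; 15 left.
Give Lab K 7 more to hit its cap of 8 ; 8 left.
Only 8 left; Lab D takes them to reach 11.

11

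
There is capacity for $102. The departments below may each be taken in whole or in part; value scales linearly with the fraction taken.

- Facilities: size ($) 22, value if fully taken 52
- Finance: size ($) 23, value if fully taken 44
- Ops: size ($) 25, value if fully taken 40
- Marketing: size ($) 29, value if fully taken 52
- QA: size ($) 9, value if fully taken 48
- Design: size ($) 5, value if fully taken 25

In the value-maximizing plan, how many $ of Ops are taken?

14

Best value per unit of size first: QA 48/9≈5.33, Design 25/5≈5, Facilities 52/22≈2.36, Finance 44/23≈1.91, Marketing 52/29≈1.79, Ops 40/25≈1.6.
All 9 $ of QA fit (value 48) ; 93 remain.
Take all of Design (5 $, value 25) ; 88 $ left.
Facilities: take in full, 22 $ for value 52 ; 66 left.
Take all of Finance (23 $, value 44) ; 43 $ left.
All 29 $ of Marketing fit (value 52) ; 14 remain.
Only 14 $ remain; take 14/25 of Ops for value 40×14/25 = 22.4.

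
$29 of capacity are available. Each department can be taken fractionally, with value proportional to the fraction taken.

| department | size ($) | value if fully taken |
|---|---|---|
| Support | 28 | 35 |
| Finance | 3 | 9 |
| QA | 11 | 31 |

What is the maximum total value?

58.75

Best value per unit of size first: Finance 9/3≈3, QA 31/11≈2.82, Support 35/28≈1.25.
All 3 $ of Finance fit (value 9) → 26 remain.
QA: take in full, 11 $ for value 31 → 15 left.
15 $ left: a 15/28 share of Support gives 35×15/28 = 18.75.
Total value = 58.75.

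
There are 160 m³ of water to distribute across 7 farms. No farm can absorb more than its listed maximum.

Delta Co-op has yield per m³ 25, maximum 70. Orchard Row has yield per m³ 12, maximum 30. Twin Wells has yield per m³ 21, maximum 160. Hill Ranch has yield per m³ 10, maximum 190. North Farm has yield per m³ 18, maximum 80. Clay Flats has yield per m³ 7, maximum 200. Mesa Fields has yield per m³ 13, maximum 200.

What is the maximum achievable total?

3640

Order the farms by yield per m³: Delta Co-op 25 > Twin Wells 21 > North Farm 18 > Mesa Fields 13 > Orchard Row 12 > Hill Ranch 10 > Clay Flats 7.
Give Delta Co-op 70 to hit its cap of 70 ; 90 left.
Twin Wells: +90 (room for 160) → 90. Pool exhausted.
Total = 25×70 + 21×90 = 3640.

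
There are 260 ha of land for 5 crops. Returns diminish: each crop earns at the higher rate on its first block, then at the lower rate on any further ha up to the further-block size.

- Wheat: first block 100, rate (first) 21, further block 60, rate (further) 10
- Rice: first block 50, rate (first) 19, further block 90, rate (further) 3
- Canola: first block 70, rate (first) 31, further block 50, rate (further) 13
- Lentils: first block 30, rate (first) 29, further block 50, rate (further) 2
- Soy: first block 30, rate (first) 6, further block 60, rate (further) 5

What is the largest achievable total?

6220

Order all 10 blocks by rate: Canola/T1 31 > Lentils/T1 29 > Wheat/T1 21 > Rice/T1 19 > Canola/T2 13 > Wheat/T2 10 > Soy/T1 6 > Soy/T2 5 > Rice/T2 3 > Lentils/T2 2.
Canola T1 at 31: fill all 70 — 190 left.
Fill Lentils T1 block (30 at 29) — 160 left.
Fill Wheat T1 block (100 at 21) — 60 left.
Fill Rice T1 block (50 at 19) — 10 left.
10 remain; put them into Canola T2 at 13.
Total = 31×70 + 29×30 + 21×100 + 19×50 + 13×10 = 6220.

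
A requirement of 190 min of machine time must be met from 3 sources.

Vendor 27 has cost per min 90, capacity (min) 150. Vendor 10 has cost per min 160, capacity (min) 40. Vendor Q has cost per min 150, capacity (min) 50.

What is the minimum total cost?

19500

Fill from the cheapest source first.
Vendor 27 at 90: take all 150 min — 40 still needed.
Vendor Q (150): take the remaining 40 — done.
Vendor 10: unused.
Cost = 150×90 + 40×150 = 19500.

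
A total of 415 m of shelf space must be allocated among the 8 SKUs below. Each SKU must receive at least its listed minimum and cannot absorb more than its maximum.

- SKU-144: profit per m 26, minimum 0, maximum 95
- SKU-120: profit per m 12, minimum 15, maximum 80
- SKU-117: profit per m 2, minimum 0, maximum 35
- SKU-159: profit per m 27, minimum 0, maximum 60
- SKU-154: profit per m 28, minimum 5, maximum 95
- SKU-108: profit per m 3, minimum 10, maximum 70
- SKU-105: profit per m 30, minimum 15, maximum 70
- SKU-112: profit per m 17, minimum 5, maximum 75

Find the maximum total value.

Meeting every minimum uses 0+15+0+0+5+10+15+5 = 50 m, leaving 365.
Rank by profit per m: SKU-105 30 > SKU-154 28 > SKU-159 27 > SKU-144 26 > SKU-112 17 > SKU-120 12 > SKU-108 3 > SKU-117 2.
SKU-105 takes 55 more to reach its cap of 70 ; 310 left.
SKU-154 takes 90 more to reach its cap of 95 ; 220 left.
Give SKU-159 60 more to hit its cap of 60 ; 160 left.
SKU-144: +95 to 95 (cap) ; 65 left.
Only 65 left; SKU-112 takes them to reach 70.
Total = 26×95 + 12×15 + 27×60 + 28×95 + 3×10 + 30×70 + 17×70 = 10250.

10250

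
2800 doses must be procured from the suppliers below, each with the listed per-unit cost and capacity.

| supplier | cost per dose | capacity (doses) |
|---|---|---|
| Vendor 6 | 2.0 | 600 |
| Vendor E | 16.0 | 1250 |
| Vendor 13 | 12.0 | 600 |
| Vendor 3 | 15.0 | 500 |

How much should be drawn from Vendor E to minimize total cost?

1100

Cheapest first:
Vendor 6 at 2.0: take all 600 doses — 2200 still needed.
Vendor 13 (12.0): use full 600 — 1600 doses to go.
Take 500 from Vendor 3 at 15.0 — need 1100 more.
Vendor E at 16.0: take 1100 of its 1250 — requirement met.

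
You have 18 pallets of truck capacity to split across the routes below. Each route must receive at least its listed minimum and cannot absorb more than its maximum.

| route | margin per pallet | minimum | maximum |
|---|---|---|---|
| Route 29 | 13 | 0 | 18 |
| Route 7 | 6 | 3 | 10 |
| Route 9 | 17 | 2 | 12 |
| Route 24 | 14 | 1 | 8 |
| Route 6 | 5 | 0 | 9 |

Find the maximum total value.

264

Meeting every minimum uses 0+3+2+1+0 = 6 pallets, leaving 12.
Order the routes by margin per pallet: Route 9 17 > Route 24 14 > Route 29 13 > Route 7 6 > Route 6 5.
Route 9: +10 to 12 (cap) → 2 left.
Only 2 left; Route 24 takes them to reach 3.
Total = 6×3 + 17×12 + 14×3 = 264.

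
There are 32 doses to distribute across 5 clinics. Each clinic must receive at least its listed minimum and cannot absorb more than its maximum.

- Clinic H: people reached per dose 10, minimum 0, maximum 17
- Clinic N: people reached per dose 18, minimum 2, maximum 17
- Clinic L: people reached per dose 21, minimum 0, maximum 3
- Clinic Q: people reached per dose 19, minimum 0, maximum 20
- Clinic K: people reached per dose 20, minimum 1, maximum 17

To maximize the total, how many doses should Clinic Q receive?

10

Meeting every minimum uses 0+2+0+0+1 = 3 doses, leaving 29.
Rank by people reached per dose: Clinic L 21 > Clinic K 20 > Clinic Q 19 > Clinic N 18 > Clinic H 10.
Clinic L: +3 to 3 (cap) — 26 left.
Clinic K: +16 to 17 (cap) — 10 left.
Clinic Q has room for 20 more but only 10 remain, so it gets 10.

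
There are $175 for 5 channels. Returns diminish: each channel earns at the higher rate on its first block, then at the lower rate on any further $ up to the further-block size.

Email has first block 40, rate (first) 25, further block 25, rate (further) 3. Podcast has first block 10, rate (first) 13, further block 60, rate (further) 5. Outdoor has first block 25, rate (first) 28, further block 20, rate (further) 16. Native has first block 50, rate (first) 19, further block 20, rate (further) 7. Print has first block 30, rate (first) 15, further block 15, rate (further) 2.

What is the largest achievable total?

Order all 10 blocks by rate: Outdoor/T1 28 > Email/T1 25 > Native/T1 19 > Outdoor/T2 16 > Print/T1 15 > Podcast/T1 13 > Native/T2 7 > Podcast/T2 5 > Email/T2 3 > Print/T2 2.
Fill Outdoor T1 block (25 at 28) → 150 left.
Email/T1 (25): +40 → 110 left.
Fill Native T1 block (50 at 19) → 60 left.
Outdoor/T2 (16): +20 → 40 left.
Print/T1 (15): +30 → 10 left.
Fill Podcast T1 block (10 at 13) → 0 left.
Total = 28×25 + 25×40 + 19×50 + 16×20 + 15×30 + 13×10 = 3550.

3550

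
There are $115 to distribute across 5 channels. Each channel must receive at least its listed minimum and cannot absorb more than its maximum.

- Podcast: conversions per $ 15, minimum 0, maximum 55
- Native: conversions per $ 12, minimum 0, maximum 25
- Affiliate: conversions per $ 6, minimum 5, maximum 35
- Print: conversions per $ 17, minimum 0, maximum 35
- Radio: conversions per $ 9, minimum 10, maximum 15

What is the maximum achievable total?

1660

Meeting every minimum uses 0+0+5+0+10 = 15 $, leaving 100.
Order the channels by conversions per $: Print 17 > Podcast 15 > Native 12 > Radio 9 > Affiliate 6.
Give Print 35 more to hit its cap of 35 → 65 left.
Podcast: +55 to 55 (cap) → 10 left.
Only 10 left; Native takes them to reach 10.
Total = 15×55 + 12×10 + 6×5 + 17×35 + 9×10 = 1660.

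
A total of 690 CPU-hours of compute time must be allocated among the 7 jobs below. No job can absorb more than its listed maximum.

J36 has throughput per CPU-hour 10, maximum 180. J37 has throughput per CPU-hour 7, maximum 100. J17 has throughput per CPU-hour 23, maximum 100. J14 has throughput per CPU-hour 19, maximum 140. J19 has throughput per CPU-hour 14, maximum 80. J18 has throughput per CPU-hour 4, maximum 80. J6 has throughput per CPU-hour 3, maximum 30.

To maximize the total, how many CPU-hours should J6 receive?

Order the jobs by throughput per CPU-hour: J17 23 > J14 19 > J19 14 > J36 10 > J37 7 > J18 4 > J6 3.
J17 takes 100 to reach its cap of 100 → 590 left.
J14 takes 140 to reach its cap of 140 → 450 left.
J19 takes 80 to reach its cap of 80 → 370 left.
Give J36 180 to hit its cap of 180 → 190 left.
Give J37 100 to hit its cap of 100 → 90 left.
J18 takes 80 to reach its cap of 80 → 10 left.
J6: +10 (room for 30) → 10. Pool exhausted.

10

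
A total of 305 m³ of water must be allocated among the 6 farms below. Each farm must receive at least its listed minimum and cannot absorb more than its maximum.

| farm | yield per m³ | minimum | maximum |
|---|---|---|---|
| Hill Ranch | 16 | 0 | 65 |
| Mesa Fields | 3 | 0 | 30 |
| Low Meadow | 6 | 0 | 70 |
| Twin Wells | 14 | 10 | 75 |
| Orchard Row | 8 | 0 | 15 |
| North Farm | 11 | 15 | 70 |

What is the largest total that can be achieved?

3430

Meeting every minimum uses 0+0+0+10+0+15 = 25 m³, leaving 280.
Highest yield per m³ first: Hill Ranch 16 > Twin Wells 14 > North Farm 11 > Orchard Row 8 > Low Meadow 6 > Mesa Fields 3.
Give Hill Ranch 65 more to hit its cap of 65 — 215 left.
Twin Wells takes 65 more to reach its cap of 75 — 150 left.
North Farm: +55 to 70 (cap) — 95 left.
Orchard Row: +15 to 15 (cap) — 80 left.
Low Meadow takes 70 more to reach its cap of 70 — 10 left.
Only 10 left; Mesa Fields takes them to reach 10.
Total = 16×65 + 3×10 + 6×70 + 14×75 + 8×15 + 11×70 = 3430.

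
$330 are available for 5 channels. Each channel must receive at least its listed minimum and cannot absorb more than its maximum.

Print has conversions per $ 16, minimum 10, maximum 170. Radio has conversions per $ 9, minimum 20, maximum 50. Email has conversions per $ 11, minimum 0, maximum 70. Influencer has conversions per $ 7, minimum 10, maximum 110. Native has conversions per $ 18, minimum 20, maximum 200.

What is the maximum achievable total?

Meeting every minimum uses 10+20+0+10+20 = 60 $, leaving 270.
Order the channels by conversions per $: Native 18 > Print 16 > Email 11 > Radio 9 > Influencer 7.
Give Native 180 more to hit its cap of 200 ; 90 left.
Print: +90 (room for 160) → 100. Pool exhausted.
Total = 16×100 + 9×20 + 7×10 + 18×200 = 5450.

5450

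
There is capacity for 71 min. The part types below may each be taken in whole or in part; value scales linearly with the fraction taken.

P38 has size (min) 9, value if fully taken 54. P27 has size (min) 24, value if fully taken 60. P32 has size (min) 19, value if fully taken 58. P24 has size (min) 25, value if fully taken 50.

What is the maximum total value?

Sort by value density: P38 54/9≈6, P32 58/19≈3.05, P27 60/24≈2.5, P24 50/25≈2.
All 9 min of P38 fit (value 54) — 62 remain.
P32: take in full, 19 min for value 58 — 43 left.
All 24 min of P27 fit (value 60) — 19 remain.
Only 19 min remain; take 19/25 of P24 for value 50×19/25 = 38.
Total value = 210.

210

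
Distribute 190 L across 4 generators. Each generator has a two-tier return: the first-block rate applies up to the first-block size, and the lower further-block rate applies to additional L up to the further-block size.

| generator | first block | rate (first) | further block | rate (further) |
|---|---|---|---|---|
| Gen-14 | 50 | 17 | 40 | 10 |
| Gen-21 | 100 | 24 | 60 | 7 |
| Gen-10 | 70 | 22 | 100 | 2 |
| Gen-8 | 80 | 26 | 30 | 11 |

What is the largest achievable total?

4700

Rank every tier by rate: Gen-8/T1 26 > Gen-21/T1 24 > Gen-10/T1 22 > Gen-14/T1 17 > Gen-8/T2 11 > Gen-14/T2 10 > Gen-21/T2 7 > Gen-10/T2 2.
Gen-8/T1 (26): +80 → 110 left.
Fill Gen-21 T1 block (100 at 24) → 10 left.
10 remain; put them into Gen-10 T1 at 22.
Total = 26×80 + 24×100 + 22×10 = 4700.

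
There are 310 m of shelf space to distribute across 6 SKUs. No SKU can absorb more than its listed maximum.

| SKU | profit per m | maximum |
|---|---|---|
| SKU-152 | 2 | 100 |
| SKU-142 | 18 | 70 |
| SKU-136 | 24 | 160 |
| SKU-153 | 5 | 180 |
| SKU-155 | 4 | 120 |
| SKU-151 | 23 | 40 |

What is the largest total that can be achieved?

Rank by profit per m: SKU-136 24 > SKU-151 23 > SKU-142 18 > SKU-153 5 > SKU-155 4 > SKU-152 2.
SKU-136 takes 160 to reach its cap of 160 ; 150 left.
SKU-151 takes 40 to reach its cap of 40 ; 110 left.
Give SKU-142 70 to hit its cap of 70 ; 40 left.
Only 40 left; SKU-153 takes them to reach 40.
Total = 18×70 + 24×160 + 5×40 + 23×40 = 6220.

6220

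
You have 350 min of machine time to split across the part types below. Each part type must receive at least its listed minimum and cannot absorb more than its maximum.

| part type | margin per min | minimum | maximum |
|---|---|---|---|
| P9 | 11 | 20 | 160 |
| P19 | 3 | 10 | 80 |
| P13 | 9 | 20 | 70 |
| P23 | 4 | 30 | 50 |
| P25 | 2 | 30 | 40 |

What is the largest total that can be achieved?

2770

Meeting every minimum uses 20+10+20+30+30 = 110 min, leaving 240.
Order the part types by margin per min: P9 11 > P13 9 > P23 4 > P19 3 > P25 2.
P9 takes 140 more to reach its cap of 160 → 100 left.
P13 takes 50 more to reach its cap of 70 → 50 left.
P23 takes 20 more to reach its cap of 50 → 30 left.
P19 has room for 70 more but only 30 remain, so it gets 40.
Total = 11×160 + 3×40 + 9×70 + 4×50 + 2×30 = 2770.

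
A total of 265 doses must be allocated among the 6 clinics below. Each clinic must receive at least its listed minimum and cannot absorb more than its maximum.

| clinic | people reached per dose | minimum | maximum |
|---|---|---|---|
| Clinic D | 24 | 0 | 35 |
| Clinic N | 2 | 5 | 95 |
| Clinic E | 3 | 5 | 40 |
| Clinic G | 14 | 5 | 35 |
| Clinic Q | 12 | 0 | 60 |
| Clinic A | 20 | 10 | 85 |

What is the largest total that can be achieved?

Meeting every minimum uses 0+5+5+5+0+10 = 25 doses, leaving 240.
Highest people reached per dose first: Clinic D 24 > Clinic A 20 > Clinic G 14 > Clinic Q 12 > Clinic E 3 > Clinic N 2.
Clinic D: +35 to 35 (cap) — 205 left.
Give Clinic A 75 more to hit its cap of 85 — 130 left.
Give Clinic G 30 more to hit its cap of 35 — 100 left.
Give Clinic Q 60 more to hit its cap of 60 — 40 left.
Give Clinic E 35 more to hit its cap of 40 — 5 left.
Clinic N: +5 (room for 90) → 10. Pool exhausted.
Total = 24×35 + 2×10 + 3×40 + 14×35 + 12×60 + 20×85 = 3890.

3890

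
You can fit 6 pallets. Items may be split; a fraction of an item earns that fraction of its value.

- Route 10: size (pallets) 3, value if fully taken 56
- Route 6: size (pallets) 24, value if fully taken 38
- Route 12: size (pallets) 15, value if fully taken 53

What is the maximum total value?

Best value per unit of size first: Route 10 56/3≈18.7, Route 12 53/15≈3.53, Route 6 38/24≈1.58.
All 3 pallets of Route 10 fit (value 56) ; 3 remain.
3 pallets left: a 3/15 share of Route 12 gives 53×3/15 = 10.6.
Total value = 66.6.

66.6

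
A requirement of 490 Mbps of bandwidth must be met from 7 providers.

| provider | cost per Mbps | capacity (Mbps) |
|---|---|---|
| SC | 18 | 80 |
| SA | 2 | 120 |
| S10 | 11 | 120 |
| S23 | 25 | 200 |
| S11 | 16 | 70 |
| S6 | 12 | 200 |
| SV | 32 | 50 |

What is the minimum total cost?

Cheapest first:
Take 120 from SA at 2 — need 370 more.
S10 (11): use full 120 — 250 Mbps to go.
S6 at 12: take all 200 Mbps — 50 still needed.
S11 at 16: take 50 of its 70 — requirement met.
SC, S23, SV: unused.
Cost = 120×2 + 120×11 + 200×12 + 50×16 = 4760.

4760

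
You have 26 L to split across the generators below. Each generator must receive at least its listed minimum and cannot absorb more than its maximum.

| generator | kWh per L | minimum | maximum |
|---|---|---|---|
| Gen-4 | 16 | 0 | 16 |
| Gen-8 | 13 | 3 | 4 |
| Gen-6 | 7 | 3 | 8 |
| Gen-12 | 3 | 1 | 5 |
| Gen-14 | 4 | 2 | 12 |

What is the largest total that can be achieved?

340

Meeting every minimum uses 0+3+3+1+2 = 9 L, leaving 17.
Highest kWh per L first: Gen-4 16 > Gen-8 13 > Gen-6 7 > Gen-14 4 > Gen-12 3.
Gen-4: +16 to 16 (cap) ; 1 left.
Gen-8: +1 to 4 (cap) ; 0 left.
Total = 16×16 + 13×4 + 7×3 + 3×1 + 4×2 = 340.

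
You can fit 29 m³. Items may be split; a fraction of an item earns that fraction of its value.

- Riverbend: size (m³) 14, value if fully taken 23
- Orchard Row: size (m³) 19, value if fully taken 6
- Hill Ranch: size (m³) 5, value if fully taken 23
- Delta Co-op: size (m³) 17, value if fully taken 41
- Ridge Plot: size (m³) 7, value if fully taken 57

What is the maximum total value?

Rank by value-to-size ratio: Ridge Plot 57/7≈8.14, Hill Ranch 23/5≈4.6, Delta Co-op 41/17≈2.41, Riverbend 23/14≈1.64, Orchard Row 6/19≈0.316.
All 7 m³ of Ridge Plot fit (value 57) — 22 remain.
All 5 m³ of Hill Ranch fit (value 23) — 17 remain.
Delta Co-op: take in full, 17 m³ for value 41 — 0 left.
Total value = 121.

121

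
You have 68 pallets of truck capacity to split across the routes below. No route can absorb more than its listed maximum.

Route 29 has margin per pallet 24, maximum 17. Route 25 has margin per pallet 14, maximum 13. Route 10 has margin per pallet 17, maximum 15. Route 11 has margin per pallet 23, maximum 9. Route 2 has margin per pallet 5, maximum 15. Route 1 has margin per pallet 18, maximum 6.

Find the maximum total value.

1200

Order the routes by margin per pallet: Route 29 24 > Route 11 23 > Route 1 18 > Route 10 17 > Route 25 14 > Route 2 5.
Route 29: +17 to 17 (cap) ; 51 left.
Route 11: +9 to 9 (cap) ; 42 left.
Route 1: +6 to 6 (cap) ; 36 left.
Route 10: +15 to 15 (cap) ; 21 left.
Give Route 25 13 to hit its cap of 13 ; 8 left.
Route 2: +8 (room for 15) → 8. Pool exhausted.
Total = 24×17 + 14×13 + 17×15 + 23×9 + 5×8 + 18×6 = 1200.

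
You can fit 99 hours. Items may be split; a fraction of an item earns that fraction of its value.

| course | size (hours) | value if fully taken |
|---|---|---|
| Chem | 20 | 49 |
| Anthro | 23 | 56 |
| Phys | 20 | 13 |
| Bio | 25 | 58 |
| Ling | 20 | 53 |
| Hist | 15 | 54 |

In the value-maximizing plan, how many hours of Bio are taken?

21

Best value per unit of size first: Hist 54/15≈3.6, Ling 53/20≈2.65, Chem 49/20≈2.45, Anthro 56/23≈2.43, Bio 58/25≈2.32, Phys 13/20≈0.65.
Take all of Hist (15 hours, value 54) → 84 hours left.
All 20 hours of Ling fit (value 53) → 64 remain.
All 20 hours of Chem fit (value 49) → 44 remain.
Anthro: take in full, 23 hours for value 56 → 21 left.
21 hours left: a 21/25 share of Bio gives 58×21/25 = 48.72.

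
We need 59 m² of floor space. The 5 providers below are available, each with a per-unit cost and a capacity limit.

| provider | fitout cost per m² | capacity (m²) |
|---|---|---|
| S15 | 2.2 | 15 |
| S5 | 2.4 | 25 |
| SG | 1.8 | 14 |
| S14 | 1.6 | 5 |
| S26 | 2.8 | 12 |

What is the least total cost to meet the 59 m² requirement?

126.2

Use providers in increasing cost order.
S14 at 1.6: take all 5 m² → 54 still needed.
SG at 1.8: take all 14 m² → 40 still needed.
S15 at 2.2: take all 15 m² → 25 still needed.
Take 25 from S5 at 2.4 → need 0 more.
S26: unused.
Cost = 5×1.6 + 14×1.8 + 15×2.2 + 25×2.4 = 126.2.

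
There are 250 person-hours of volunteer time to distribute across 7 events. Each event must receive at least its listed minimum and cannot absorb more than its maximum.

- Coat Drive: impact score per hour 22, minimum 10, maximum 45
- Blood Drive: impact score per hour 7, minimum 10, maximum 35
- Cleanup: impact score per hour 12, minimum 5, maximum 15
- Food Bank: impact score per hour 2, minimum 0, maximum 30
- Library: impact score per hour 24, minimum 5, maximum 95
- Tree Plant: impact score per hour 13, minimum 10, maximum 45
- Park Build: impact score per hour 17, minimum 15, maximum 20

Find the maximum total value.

Meeting every minimum uses 10+10+5+0+5+10+15 = 55 person-hours, leaving 195.
Order the events by impact score per hour: Library 24 > Coat Drive 22 > Park Build 17 > Tree Plant 13 > Cleanup 12 > Blood Drive 7 > Food Bank 2.
Library takes 90 more to reach its cap of 95 — 105 left.
Give Coat Drive 35 more to hit its cap of 45 — 70 left.
Give Park Build 5 more to hit its cap of 20 — 65 left.
Tree Plant takes 35 more to reach its cap of 45 — 30 left.
Cleanup takes 10 more to reach its cap of 15 — 20 left.
Blood Drive has room for 25 more but only 20 remain, so it gets 30.
Total = 22×45 + 7×30 + 12×15 + 24×95 + 13×45 + 17×20 = 4585.

4585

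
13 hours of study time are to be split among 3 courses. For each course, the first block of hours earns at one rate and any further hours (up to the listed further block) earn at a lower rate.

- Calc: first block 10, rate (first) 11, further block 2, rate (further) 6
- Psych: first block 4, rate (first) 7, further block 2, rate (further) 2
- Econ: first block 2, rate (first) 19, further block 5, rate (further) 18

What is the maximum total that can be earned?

Rank every tier by rate: Econ/first 19 > Econ/second 18 > Calc/first 11 > Psych/first 7 > Calc/second 6 > Psych/second 2.
Econ/first (19): +2 ; 11 left.
Econ second at 18: fill all 5 ; 6 left.
Calc/first: +6 of 10 at 11; pool empty.
Total = 19×2 + 18×5 + 11×6 = 194.

194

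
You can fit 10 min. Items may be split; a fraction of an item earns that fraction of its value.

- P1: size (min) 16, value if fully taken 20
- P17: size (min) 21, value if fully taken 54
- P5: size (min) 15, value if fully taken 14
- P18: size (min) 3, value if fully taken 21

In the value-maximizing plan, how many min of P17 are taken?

Rank by value-to-size ratio: P18 21/3≈7, P17 54/21≈2.57, P1 20/16≈1.25, P5 14/15≈0.933.
P18: take in full, 3 min for value 21 — 7 left.
Fill the last 7 min with part of P17: 7/21 of it earns 18.

7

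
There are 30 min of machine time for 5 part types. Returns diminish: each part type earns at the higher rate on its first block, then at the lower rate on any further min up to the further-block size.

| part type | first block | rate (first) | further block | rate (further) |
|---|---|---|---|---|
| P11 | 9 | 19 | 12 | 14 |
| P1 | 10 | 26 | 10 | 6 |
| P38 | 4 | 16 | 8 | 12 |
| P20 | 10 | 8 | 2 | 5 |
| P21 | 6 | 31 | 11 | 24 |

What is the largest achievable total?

767

Treat each block as its own option and order by rate: P21/tier1 31 > P1/tier1 26 > P21/tier2 24 > P11/tier1 19 > P38/tier1 16 > P11/tier2 14 > P38/tier2 12 > P20/tier1 8 > P1/tier2 6 > P20/tier2 5.
P21 tier1 at 31: fill all 6 ; 24 left.
Fill P1 tier1 block (10 at 26) ; 14 left.
Fill P21 tier2 block (11 at 24) ; 3 left.
P11/tier1: +3 of 9 at 19; pool empty.
Total = 31×6 + 26×10 + 24×11 + 19×3 = 767.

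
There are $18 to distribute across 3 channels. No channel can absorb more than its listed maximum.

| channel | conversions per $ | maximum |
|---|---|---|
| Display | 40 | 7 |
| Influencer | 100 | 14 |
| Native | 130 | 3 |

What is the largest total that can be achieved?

Rank by conversions per $: Native 130 > Influencer 100 > Display 40.
Native takes 3 to reach its cap of 3 → 15 left.
Influencer takes 14 to reach its cap of 14 → 1 left.
Only 1 left; Display takes them to reach 1.
Total = 40×1 + 100×14 + 130×3 = 1830.

1830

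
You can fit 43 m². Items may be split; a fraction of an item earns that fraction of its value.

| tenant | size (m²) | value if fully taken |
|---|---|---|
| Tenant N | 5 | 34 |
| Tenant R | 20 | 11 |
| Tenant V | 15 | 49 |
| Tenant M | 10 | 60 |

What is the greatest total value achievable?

150.15

Best value per unit of size first: Tenant N 34/5≈6.8, Tenant M 60/10≈6, Tenant V 49/15≈3.27, Tenant R 11/20≈0.55.
Tenant N: take in full, 5 m² for value 34 → 38 left.
Tenant M: take in full, 10 m² for value 60 → 28 left.
Take all of Tenant V (15 m², value 49) → 13 m² left.
Only 13 m² remain; take 13/20 of Tenant R for value 11×13/20 = 7.15.
Total value = 150.15.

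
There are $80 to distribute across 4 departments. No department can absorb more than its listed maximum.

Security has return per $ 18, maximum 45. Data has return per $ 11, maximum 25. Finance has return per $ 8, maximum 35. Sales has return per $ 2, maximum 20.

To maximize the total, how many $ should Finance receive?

Rank by return per $: Security 18 > Data 11 > Finance 8 > Sales 2.
Give Security 45 to hit its cap of 45 ; 35 left.
Data takes 25 to reach its cap of 25 ; 10 left.
Finance has room for 35 but only 10 remain, so it gets 10.

10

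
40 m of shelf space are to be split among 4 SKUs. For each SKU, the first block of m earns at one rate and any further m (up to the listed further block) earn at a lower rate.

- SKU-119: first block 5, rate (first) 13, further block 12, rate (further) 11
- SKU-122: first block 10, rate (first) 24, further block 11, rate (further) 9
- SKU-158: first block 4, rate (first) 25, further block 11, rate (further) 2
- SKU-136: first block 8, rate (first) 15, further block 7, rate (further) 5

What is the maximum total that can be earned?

Treat each block as its own option and order by rate: SKU-158/T1 25 > SKU-122/T1 24 > SKU-136/T1 15 > SKU-119/T1 13 > SKU-119/T2 11 > SKU-122/T2 9 > SKU-136/T2 5 > SKU-158/T2 2.
Fill SKU-158 T1 block (4 at 25) → 36 left.
Fill SKU-122 T1 block (10 at 24) → 26 left.
SKU-136/T1 (15): +8 → 18 left.
SKU-119 T1 at 13: fill all 5 → 13 left.
SKU-119/T2 (11): +12 → 1 left.
1 remain; put them into SKU-122 T2 at 9.
Total = 25×4 + 24×10 + 15×8 + 13×5 + 11×12 + 9×1 = 666.

666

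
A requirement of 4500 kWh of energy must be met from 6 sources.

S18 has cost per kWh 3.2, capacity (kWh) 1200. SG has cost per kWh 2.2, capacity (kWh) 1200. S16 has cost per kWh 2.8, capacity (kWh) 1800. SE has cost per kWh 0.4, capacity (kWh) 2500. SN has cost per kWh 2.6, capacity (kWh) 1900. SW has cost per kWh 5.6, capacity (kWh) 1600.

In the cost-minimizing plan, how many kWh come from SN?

800

Use sources in increasing cost order.
SE (0.4): use full 2500 → 2000 kWh to go.
SG at 2.2: take all 1200 kWh → 800 still needed.
Take 800 from SN at 2.6 to finish.
S16, S18, SW: unused.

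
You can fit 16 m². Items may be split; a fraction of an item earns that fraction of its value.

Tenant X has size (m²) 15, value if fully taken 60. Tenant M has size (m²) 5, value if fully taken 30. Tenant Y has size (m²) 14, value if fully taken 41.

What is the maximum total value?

Sort by value density: Tenant M 30/5≈6, Tenant X 60/15≈4, Tenant Y 41/14≈2.93.
Take all of Tenant M (5 m², value 30) — 11 m² left.
Fill the last 11 m² with part of Tenant X: 11/15 of it earns 44.
Total value = 74.

74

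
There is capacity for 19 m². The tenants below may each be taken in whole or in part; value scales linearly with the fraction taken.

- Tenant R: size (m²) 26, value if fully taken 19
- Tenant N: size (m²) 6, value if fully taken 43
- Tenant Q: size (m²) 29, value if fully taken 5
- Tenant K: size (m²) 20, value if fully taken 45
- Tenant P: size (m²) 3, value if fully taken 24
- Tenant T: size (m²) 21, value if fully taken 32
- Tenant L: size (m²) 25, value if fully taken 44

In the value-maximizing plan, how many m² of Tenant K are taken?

10

Rank by value-to-size ratio: Tenant P 24/3≈8, Tenant N 43/6≈7.17, Tenant K 45/20≈2.25, Tenant L 44/25≈1.76, Tenant T 32/21≈1.52, Tenant R 19/26≈0.731, Tenant Q 5/29≈0.172.
Tenant P: take in full, 3 m² for value 24 → 16 left.
Tenant N: take in full, 6 m² for value 43 → 10 left.
Only 10 m² remain; take 10/20 of Tenant K for value 45×10/20 = 22.5.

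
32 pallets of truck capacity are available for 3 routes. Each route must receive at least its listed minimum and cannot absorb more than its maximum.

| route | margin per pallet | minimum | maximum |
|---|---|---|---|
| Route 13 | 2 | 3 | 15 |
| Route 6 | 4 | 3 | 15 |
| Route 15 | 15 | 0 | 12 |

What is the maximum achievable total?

Meeting every minimum uses 3+3+0 = 6 pallets, leaving 26.
Order the routes by margin per pallet: Route 15 15 > Route 6 4 > Route 13 2.
Route 15 takes 12 more to reach its cap of 12 — 14 left.
Give Route 6 12 more to hit its cap of 15 — 2 left.
Route 13: +2 (room for 12) → 5. Pool exhausted.
Total = 2×5 + 4×15 + 15×12 = 250.

250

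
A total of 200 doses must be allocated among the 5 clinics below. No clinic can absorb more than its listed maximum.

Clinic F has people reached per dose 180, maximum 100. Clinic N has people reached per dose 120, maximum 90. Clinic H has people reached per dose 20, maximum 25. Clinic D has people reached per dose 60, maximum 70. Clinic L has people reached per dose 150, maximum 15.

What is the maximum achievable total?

30450

Rank by people reached per dose: Clinic F 180 > Clinic L 150 > Clinic N 120 > Clinic D 60 > Clinic H 20.
Clinic F: +100 to 100 (cap) ; 100 left.
Give Clinic L 15 to hit its cap of 15 ; 85 left.
Only 85 left; Clinic N takes them to reach 85.
Total = 180×100 + 120×85 + 150×15 = 30450.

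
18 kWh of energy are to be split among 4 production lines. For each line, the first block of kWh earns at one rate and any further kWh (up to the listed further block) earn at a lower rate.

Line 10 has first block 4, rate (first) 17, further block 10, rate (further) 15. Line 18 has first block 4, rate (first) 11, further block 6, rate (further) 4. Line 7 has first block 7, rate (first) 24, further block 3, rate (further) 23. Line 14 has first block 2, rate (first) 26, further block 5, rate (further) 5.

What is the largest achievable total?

Rank every tier by rate: Line 14/tier1 26 > Line 7/tier1 24 > Line 7/tier2 23 > Line 10/tier1 17 > Line 10/tier2 15 > Line 18/tier1 11 > Line 14/tier2 5 > Line 18/tier2 4.
Fill Line 14 tier1 block (2 at 26) — 16 left.
Line 7 tier1 at 24: fill all 7 — 9 left.
Line 7 tier2 at 23: fill all 3 — 6 left.
Line 10 tier1 at 17: fill all 4 — 2 left.
Line 10/tier2: +2 of 10 at 15; pool empty.
Total = 26×2 + 24×7 + 23×3 + 17×4 + 15×2 = 387.

387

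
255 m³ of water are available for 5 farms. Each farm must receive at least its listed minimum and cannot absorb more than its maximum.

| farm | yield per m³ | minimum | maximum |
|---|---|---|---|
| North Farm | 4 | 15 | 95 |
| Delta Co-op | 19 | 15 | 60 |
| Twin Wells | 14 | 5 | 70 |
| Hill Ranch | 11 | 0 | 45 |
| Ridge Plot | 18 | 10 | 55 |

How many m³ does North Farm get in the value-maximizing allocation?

25

Meeting every minimum uses 15+15+5+0+10 = 45 m³, leaving 210.
Order the farms by yield per m³: Delta Co-op 19 > Ridge Plot 18 > Twin Wells 14 > Hill Ranch 11 > North Farm 4.
Delta Co-op: +45 to 60 (cap) → 165 left.
Ridge Plot: +45 to 55 (cap) → 120 left.
Give Twin Wells 65 more to hit its cap of 70 → 55 left.
Hill Ranch takes 45 more to reach its cap of 45 → 10 left.
Only 10 left; North Farm takes them to reach 25.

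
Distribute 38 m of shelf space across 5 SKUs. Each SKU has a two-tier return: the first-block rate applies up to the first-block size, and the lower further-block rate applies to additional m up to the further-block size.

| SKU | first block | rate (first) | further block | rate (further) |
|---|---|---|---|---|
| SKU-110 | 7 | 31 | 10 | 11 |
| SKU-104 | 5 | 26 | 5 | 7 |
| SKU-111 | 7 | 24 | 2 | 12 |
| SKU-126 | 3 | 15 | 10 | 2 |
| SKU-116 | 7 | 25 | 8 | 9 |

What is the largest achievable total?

Order all 10 blocks by rate: SKU-110/first 31 > SKU-104/first 26 > SKU-116/first 25 > SKU-111/first 24 > SKU-126/first 15 > SKU-111/second 12 > SKU-110/second 11 > SKU-116/second 9 > SKU-104/second 7 > SKU-126/second 2.
SKU-110/first (31): +7 — 31 left.
SKU-104/first (26): +5 — 26 left.
SKU-116 first at 25: fill all 7 — 19 left.
Fill SKU-111 first block (7 at 24) — 12 left.
SKU-126 first at 15: fill all 3 — 9 left.
SKU-111 second at 12: fill all 2 — 7 left.
SKU-110 second at 11: only 7 left, fill 7.
Total = 31×7 + 26×5 + 25×7 + 24×7 + 15×3 + 12×2 + 11×7 = 836.

836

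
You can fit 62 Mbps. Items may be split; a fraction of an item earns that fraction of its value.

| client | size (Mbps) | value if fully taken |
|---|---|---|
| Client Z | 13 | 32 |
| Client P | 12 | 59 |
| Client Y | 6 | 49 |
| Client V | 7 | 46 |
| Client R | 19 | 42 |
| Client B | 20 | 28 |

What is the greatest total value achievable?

Best value per unit of size first: Client Y 49/6≈8.17, Client V 46/7≈6.57, Client P 59/12≈4.92, Client Z 32/13≈2.46, Client R 42/19≈2.21, Client B 28/20≈1.4.
All 6 Mbps of Client Y fit (value 49) — 56 remain.
Client V: take in full, 7 Mbps for value 46 — 49 left.
Client P: take in full, 12 Mbps for value 59 — 37 left.
Take all of Client Z (13 Mbps, value 32) — 24 Mbps left.
All 19 Mbps of Client R fit (value 42) — 5 remain.
Only 5 Mbps remain; take 5/20 of Client B for value 28×5/20 = 7.
Total value = 235.

235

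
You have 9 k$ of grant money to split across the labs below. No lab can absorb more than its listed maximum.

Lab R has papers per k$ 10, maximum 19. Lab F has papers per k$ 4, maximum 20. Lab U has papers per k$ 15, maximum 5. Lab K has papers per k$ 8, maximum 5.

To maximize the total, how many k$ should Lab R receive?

4

Order the labs by papers per k$: Lab U 15 > Lab R 10 > Lab K 8 > Lab F 4.
Lab U: +5 to 5 (cap) ; 4 left.
Only 4 left; Lab R takes them to reach 4.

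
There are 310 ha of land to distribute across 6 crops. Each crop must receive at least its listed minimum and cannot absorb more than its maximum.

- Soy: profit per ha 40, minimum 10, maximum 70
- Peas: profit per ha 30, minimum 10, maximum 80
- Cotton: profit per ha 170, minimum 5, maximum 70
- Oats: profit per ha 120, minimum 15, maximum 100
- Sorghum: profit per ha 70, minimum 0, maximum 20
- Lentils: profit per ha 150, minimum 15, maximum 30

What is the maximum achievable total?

Meeting every minimum uses 10+10+5+15+0+15 = 55 ha, leaving 255.
Order the crops by profit per ha: Cotton 170 > Lentils 150 > Oats 120 > Sorghum 70 > Soy 40 > Peas 30.
Give Cotton 65 more to hit its cap of 70 → 190 left.
Lentils: +15 to 30 (cap) → 175 left.
Give Oats 85 more to hit its cap of 100 → 90 left.
Sorghum: +20 to 20 (cap) → 70 left.
Soy takes 60 more to reach its cap of 70 → 10 left.
Only 10 left; Peas takes them to reach 20.
Total = 40×70 + 30×20 + 170×70 + 120×100 + 70×20 + 150×30 = 33200.

33200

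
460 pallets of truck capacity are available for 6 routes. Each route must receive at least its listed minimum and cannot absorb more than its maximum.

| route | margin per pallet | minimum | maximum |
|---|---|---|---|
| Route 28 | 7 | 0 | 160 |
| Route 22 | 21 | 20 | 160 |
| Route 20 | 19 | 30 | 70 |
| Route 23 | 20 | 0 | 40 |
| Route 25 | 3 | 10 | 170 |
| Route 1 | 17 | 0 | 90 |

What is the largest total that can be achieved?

Meeting every minimum uses 0+20+30+0+10+0 = 60 pallets, leaving 400.
Rank by margin per pallet: Route 22 21 > Route 23 20 > Route 20 19 > Route 1 17 > Route 28 7 > Route 25 3.
Route 22: +140 to 160 (cap) → 260 left.
Route 23 takes 40 more to reach its cap of 40 → 220 left.
Give Route 20 40 more to hit its cap of 70 → 180 left.
Give Route 1 90 more to hit its cap of 90 → 90 left.
Route 28 has room for 160 more but only 90 remain, so it gets 90.
Total = 7×90 + 21×160 + 19×70 + 20×40 + 3×10 + 17×90 = 7680.

7680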